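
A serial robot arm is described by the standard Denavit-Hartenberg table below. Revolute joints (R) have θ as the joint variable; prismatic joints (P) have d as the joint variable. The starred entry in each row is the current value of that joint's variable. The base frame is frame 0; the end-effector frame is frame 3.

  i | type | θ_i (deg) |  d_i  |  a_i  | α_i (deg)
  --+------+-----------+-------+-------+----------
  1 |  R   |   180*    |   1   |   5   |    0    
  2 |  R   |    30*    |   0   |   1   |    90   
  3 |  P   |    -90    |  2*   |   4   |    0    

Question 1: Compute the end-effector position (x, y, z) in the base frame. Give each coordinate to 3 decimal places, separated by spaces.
after link 1: o_1 = (-5.0000, 0.0000, 1.0000)
after link 2: o_2 = (-5.8660, -0.5000, 1.0000)
after link 3: o_3 = (-6.8660, 1.2321, -3.0000)

-6.866 1.232 -3.000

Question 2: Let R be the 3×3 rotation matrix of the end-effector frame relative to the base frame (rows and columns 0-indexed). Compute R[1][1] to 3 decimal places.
-0.500

End-effector y-axis (col 1 of R) = (-0.8660,-0.5000,0.0000)
R[1][1] = -0.5000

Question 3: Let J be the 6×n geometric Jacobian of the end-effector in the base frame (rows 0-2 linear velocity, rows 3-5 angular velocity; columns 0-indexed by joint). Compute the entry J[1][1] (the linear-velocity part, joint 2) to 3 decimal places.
axis z_1 = (0.0000,0.0000,1.0000); lever o_n−o_1 = (-1.8660,1.2321,-4.0000)
cross product → J_v[:, 1] = (-1.2321,-1.8660,0.0000)
J_ω[:, 1] = z_1
entry J[1][1] = -1.8660

-1.866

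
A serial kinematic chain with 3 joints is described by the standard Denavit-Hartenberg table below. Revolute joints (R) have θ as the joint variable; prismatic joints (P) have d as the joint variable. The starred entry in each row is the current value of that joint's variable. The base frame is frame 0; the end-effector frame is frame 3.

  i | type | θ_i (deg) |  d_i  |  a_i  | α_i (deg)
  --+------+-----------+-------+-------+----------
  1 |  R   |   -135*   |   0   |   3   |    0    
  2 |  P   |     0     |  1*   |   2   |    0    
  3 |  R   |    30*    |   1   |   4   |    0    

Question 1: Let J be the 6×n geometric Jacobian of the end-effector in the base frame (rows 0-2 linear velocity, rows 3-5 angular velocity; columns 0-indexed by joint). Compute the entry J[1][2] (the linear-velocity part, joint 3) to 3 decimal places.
axis z_2 = (0.0000,0.0000,1.0000); lever o_n−o_2 = (-1.0353,-3.8637,1.0000)
cross product → J_v[:, 2] = (3.8637,-1.0353,0.0000)
J_ω[:, 2] = z_2
entry J[1][2] = -1.0353

-1.035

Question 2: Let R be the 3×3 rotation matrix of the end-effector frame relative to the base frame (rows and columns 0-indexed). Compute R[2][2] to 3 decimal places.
End-effector z-axis (col 2 of R) = (0.0000,0.0000,1.0000)
R[2][2] = 1.0000

1.000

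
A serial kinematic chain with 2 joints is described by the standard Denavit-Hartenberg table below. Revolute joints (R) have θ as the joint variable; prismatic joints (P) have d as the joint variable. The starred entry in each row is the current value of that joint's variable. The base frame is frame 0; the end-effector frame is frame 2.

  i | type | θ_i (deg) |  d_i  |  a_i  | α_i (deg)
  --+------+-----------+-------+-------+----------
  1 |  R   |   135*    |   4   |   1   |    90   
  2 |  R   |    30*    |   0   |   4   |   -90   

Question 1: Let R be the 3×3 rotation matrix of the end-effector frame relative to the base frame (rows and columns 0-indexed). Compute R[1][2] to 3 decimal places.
-0.354

End-effector z-axis (col 2 of R) = (0.3536,-0.3536,0.8660)
R[1][2] = -0.3536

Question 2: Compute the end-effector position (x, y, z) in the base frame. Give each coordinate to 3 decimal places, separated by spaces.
-3.157 3.157 6.000

after link 1: o_1 = (-0.7071, 0.7071, 4.0000)
after link 2: o_2 = (-3.1566, 3.1566, 6.0000)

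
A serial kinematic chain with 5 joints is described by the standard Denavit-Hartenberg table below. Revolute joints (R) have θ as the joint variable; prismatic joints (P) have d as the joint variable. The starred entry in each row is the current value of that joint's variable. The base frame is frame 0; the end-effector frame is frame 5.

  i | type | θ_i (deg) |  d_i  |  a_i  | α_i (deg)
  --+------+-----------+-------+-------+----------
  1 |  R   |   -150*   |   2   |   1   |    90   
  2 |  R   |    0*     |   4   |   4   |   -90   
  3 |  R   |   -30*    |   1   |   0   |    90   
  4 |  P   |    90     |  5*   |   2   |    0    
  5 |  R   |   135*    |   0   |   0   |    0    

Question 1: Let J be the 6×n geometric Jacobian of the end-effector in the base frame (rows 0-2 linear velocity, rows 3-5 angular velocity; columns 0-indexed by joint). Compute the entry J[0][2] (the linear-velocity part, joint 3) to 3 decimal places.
-5.000

axis z_2 = (0.0000,0.0000,1.0000); lever o_n−o_2 = (0.0000,5.0000,3.0000)
cross product → J_v[:, 2] = (-5.0000,0.0000,0.0000)
J_ω[:, 2] = z_2
entry J[0][2] = -5.0000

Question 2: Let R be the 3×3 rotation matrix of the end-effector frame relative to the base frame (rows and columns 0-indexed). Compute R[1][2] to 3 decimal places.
1.000

End-effector z-axis (col 2 of R) = (0.0000,1.0000,0.0000)
R[1][2] = 1.0000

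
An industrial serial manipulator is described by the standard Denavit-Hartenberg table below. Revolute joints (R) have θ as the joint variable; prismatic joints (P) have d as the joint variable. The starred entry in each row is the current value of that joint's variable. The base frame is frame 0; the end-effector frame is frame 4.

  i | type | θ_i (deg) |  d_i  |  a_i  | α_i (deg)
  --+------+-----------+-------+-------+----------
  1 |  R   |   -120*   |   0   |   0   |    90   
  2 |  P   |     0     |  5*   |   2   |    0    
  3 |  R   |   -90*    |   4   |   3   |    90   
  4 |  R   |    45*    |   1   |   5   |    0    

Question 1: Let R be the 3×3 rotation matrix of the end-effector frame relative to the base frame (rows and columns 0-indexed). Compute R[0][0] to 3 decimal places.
-0.612

End-effector x-axis (col 0 of R) = (-0.6124,0.3536,-0.7071)
R[0][0] = -0.6124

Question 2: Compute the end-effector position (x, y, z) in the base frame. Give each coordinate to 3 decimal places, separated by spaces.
-11.356 5.402 -6.536

after link 1: o_1 = (0.0000, 0.0000, 0.0000)
after link 2: o_2 = (-5.3301, 0.7679, 0.0000)
after link 3: o_3 = (-8.7942, 2.7679, -3.0000)
after link 4: o_4 = (-11.3561, 5.4017, -6.5355)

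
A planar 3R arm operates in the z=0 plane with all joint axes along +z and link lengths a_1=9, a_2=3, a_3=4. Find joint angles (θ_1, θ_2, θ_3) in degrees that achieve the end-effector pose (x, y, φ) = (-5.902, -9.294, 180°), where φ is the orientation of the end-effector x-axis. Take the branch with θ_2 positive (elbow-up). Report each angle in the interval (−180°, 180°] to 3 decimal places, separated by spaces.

wrist centre = target − a_3·(cos φ, sin φ) = (-1.9020, -9.2940)
cos θ_2 = (89.9960−9²−3²)/(2·9·3) = -0.0001; θ_2 = 90.0042° (elbow-up)
β = atan2(-9.2940,-1.9020) = -101.5658°; ψ = atan2(3.0000,8.9998) = 18.4354°
θ_1 = β − ψ = -120.0011°
θ_3 = φ − θ_1 − θ_2 = -150.0031° (wrapped to (-180°,180°])

-120.001 90.004 -150.003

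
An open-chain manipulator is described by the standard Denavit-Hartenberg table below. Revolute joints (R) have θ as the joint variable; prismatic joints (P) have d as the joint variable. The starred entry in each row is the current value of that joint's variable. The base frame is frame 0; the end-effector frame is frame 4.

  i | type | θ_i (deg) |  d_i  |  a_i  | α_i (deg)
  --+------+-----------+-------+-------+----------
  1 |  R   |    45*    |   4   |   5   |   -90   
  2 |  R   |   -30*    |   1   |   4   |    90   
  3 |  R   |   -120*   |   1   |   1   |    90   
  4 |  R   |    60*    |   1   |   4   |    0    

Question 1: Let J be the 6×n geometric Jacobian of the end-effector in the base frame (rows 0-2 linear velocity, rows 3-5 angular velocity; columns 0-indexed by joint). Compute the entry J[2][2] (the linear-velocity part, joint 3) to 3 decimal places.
1.049

axis z_2 = (-0.3536,-0.3536,0.8660); lever o_n−o_2 = (-1.5436,-4.5108,2.6830)
cross product → J_v[:, 2] = (2.9578,-0.3882,1.0490)
J_ω[:, 2] = z_2
entry J[2][2] = 1.0490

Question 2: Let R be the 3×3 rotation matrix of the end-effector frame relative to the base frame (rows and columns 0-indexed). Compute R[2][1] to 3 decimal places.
End-effector y-axis (col 1 of R) = (-0.4419,0.6187,0.6495)
R[2][1] = 0.6495

0.650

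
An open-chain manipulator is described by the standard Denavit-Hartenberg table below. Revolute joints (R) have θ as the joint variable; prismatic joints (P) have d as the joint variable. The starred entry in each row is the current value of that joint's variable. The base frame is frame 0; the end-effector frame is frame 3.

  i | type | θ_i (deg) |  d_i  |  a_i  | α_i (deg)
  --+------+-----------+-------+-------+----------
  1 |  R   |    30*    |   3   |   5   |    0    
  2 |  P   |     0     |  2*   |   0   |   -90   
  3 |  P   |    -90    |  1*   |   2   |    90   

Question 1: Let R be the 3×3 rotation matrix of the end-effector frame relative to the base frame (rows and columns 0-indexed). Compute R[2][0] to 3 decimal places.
1.000

End-effector x-axis (col 0 of R) = (0.0000,-0.0000,1.0000)
R[2][0] = 1.0000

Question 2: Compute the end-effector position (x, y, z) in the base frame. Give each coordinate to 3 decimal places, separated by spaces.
3.830 3.366 7.000

after link 1: o_1 = (4.3301, 2.5000, 3.0000)
after link 2: o_2 = (4.3301, 2.5000, 5.0000)
after link 3: o_3 = (3.8301, 3.3660, 7.0000)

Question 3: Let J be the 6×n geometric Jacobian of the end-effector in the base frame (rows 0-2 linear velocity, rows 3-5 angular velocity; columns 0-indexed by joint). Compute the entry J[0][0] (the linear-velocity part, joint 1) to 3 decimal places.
-3.366

axis z_0 = ẑ; lever o_n−o_0 = (3.8301,3.3660,7.0000)
cross product → J_v[:, 0] = (-3.3660,3.8301,0.0000)
J_ω[:, 0] = z_0
entry J[0][0] = -3.3660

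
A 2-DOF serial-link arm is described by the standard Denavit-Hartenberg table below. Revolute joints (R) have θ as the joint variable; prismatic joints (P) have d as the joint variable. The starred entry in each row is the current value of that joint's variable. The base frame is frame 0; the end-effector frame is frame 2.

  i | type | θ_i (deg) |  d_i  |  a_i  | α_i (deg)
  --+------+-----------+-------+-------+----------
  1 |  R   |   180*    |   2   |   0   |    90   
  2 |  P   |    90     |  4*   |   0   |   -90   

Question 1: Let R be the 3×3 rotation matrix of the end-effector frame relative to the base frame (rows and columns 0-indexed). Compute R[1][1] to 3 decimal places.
-1.000

End-effector y-axis (col 1 of R) = (-0.0000,-1.0000,-0.0000)
R[1][1] = -1.0000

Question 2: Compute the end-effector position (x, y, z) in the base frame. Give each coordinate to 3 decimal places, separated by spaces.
after link 1: o_1 = (0.0000, 0.0000, 2.0000)
after link 2: o_2 = (0.0000, 4.0000, 2.0000)

0.000 4.000 2.000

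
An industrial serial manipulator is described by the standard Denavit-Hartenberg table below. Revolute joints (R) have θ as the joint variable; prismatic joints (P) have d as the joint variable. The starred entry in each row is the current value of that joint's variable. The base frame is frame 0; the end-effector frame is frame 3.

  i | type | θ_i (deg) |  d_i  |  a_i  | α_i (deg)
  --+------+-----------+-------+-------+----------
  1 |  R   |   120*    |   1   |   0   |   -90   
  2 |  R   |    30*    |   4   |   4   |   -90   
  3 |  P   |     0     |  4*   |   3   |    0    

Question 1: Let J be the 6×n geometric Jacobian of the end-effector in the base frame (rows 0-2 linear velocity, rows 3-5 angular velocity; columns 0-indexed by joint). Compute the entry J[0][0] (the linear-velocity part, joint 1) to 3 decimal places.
-1.518

axis z_0 = ẑ; lever o_n−o_0 = (-5.4952,1.5179,-5.9641)
cross product → J_v[:, 0] = (-1.5179,-5.4952,0.0000)
J_ω[:, 0] = z_0
entry J[0][0] = -1.5179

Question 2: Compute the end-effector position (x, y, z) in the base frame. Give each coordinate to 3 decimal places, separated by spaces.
after link 1: o_1 = (0.0000, 0.0000, 1.0000)
after link 2: o_2 = (-5.1962, 1.0000, -1.0000)
after link 3: o_3 = (-5.4952, 1.5179, -5.9641)

-5.495 1.518 -5.964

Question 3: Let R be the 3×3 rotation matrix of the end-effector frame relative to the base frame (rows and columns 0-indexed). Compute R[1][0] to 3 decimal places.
0.750

End-effector x-axis (col 0 of R) = (-0.4330,0.7500,-0.5000)
R[1][0] = 0.7500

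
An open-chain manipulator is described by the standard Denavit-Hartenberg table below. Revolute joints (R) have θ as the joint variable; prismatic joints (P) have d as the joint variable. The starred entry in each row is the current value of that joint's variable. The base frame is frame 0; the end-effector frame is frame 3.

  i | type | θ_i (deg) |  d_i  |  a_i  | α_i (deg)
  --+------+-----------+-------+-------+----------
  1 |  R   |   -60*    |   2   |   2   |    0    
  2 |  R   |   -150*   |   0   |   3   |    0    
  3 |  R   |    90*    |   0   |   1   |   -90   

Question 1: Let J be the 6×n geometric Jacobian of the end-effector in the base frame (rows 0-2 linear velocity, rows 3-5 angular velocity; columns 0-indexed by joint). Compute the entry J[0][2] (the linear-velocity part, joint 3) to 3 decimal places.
0.866

axis z_2 = (0.0000,0.0000,1.0000); lever o_n−o_2 = (-0.5000,-0.8660,0.0000)
cross product → J_v[:, 2] = (0.8660,-0.5000,0.0000)
J_ω[:, 2] = z_2
entry J[0][2] = 0.8660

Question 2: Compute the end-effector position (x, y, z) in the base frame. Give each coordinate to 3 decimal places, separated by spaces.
-2.098 -1.098 2.000

after link 1: o_1 = (1.0000, -1.7321, 2.0000)
after link 2: o_2 = (-1.5981, -0.2321, 2.0000)
after link 3: o_3 = (-2.0981, -1.0981, 2.0000)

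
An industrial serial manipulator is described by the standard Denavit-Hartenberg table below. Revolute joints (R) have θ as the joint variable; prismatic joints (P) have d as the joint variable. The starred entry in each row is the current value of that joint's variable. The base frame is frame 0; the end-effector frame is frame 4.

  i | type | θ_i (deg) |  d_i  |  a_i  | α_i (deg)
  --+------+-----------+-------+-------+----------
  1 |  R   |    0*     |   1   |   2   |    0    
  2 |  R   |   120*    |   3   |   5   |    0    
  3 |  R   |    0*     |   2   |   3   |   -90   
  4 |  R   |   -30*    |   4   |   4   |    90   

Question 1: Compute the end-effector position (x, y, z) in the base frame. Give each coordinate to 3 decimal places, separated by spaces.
after link 1: o_1 = (2.0000, 0.0000, 1.0000)
after link 2: o_2 = (-0.5000, 4.3301, 4.0000)
after link 3: o_3 = (-2.0000, 6.9282, 6.0000)
after link 4: o_4 = (-7.1962, 7.9282, 8.0000)

-7.196 7.928 8.000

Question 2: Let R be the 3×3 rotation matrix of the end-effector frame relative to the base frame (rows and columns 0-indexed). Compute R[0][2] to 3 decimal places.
End-effector z-axis (col 2 of R) = (0.2500,-0.4330,0.8660)
R[0][2] = 0.2500

0.250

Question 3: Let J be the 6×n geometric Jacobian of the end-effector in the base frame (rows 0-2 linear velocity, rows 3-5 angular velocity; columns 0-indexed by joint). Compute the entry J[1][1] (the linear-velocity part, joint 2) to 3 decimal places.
-9.196

axis z_1 = (0.0000,0.0000,1.0000); lever o_n−o_1 = (-9.1962,7.9282,7.0000)
cross product → J_v[:, 1] = (-7.9282,-9.1962,0.0000)
J_ω[:, 1] = z_1
entry J[1][1] = -9.1962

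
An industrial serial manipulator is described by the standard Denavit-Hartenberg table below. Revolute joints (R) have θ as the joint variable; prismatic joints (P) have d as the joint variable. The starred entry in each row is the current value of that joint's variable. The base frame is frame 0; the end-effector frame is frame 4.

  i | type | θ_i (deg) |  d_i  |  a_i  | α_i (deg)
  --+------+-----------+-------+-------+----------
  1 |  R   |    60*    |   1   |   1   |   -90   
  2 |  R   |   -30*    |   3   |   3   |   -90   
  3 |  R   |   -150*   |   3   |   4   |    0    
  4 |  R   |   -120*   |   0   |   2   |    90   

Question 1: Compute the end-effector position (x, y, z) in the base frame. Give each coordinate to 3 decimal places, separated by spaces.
-1.549 3.317 -1.830

after link 1: o_1 = (0.5000, 0.8660, 1.0000)
after link 2: o_2 = (-0.7990, 4.6160, 2.5000)
after link 3: o_3 = (-3.2811, 4.3170, -1.8301)
after link 4: o_4 = (-1.5490, 3.3170, -1.8301)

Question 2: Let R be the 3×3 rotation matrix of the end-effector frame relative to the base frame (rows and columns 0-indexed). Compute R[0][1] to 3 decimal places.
End-effector y-axis (col 1 of R) = (0.2500,0.4330,-0.8660)
R[0][1] = 0.2500

0.250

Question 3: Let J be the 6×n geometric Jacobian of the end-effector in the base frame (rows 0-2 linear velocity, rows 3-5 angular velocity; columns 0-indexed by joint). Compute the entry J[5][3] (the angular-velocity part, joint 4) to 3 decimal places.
-0.866

axis z_3 = (0.2500,0.4330,-0.8660); lever o_n−o_3 = (1.7321,-1.0000,-0.0000)
cross product → J_v[:, 3] = (-0.8660,-1.5000,-1.0000)
J_ω[:, 3] = z_3
entry J[5][3] = -0.8660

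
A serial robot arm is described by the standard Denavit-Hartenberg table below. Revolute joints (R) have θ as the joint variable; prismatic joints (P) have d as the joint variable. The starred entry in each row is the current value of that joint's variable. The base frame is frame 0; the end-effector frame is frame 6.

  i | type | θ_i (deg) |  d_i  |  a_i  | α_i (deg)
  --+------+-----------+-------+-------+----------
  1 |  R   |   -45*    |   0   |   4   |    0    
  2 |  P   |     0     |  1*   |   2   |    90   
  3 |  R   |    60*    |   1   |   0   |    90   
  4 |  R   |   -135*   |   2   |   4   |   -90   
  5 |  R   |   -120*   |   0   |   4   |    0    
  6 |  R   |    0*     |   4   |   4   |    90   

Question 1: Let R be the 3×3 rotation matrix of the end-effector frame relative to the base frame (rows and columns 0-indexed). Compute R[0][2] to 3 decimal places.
-0.523

End-effector z-axis (col 2 of R) = (-0.5227,-0.3433,0.7803)
R[0][2] = -0.5227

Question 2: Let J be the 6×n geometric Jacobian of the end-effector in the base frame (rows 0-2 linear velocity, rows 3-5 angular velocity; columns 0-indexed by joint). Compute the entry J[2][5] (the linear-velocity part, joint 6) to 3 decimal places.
-3.121

axis z_5 = (0.7500,0.2500,0.6124); lever o_n−o_5 = (4.6213,-2.6213,1.9422)
cross product → J_v[:, 5] = (2.0908,1.3733,-3.1213)
J_ω[:, 5] = z_5
entry J[2][5] = -3.1213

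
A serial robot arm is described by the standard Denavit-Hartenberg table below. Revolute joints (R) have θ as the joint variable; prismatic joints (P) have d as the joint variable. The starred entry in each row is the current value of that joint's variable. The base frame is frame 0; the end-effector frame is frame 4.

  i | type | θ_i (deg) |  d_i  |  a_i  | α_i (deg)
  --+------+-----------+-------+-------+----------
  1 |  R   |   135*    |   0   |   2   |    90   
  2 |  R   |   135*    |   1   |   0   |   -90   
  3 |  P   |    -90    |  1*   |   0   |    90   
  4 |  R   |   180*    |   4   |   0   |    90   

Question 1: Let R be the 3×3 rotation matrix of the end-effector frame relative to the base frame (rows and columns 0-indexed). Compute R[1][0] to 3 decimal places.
-0.707

End-effector x-axis (col 0 of R) = (-0.7071,-0.7071,-0.0000)
R[1][0] = -0.7071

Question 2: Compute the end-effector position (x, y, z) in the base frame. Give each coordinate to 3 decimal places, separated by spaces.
-2.207 3.621 -3.536

after link 1: o_1 = (-1.4142, 1.4142, 0.0000)
after link 2: o_2 = (-0.7071, 2.1213, 0.0000)
after link 3: o_3 = (-0.2071, 1.6213, -0.7071)
after link 4: o_4 = (-2.2071, 3.6213, -3.5355)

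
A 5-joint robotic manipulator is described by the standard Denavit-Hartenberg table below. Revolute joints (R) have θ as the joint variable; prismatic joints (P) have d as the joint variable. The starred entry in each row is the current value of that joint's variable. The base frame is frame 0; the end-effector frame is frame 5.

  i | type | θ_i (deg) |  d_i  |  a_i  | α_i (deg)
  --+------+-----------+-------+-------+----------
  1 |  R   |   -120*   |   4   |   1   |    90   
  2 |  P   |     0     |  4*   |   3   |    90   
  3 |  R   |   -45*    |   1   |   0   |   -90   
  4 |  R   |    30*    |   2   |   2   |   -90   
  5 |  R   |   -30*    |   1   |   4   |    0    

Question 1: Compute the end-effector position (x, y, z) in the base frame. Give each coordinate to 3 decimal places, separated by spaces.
after link 1: o_1 = (-0.5000, -0.8660, 4.0000)
after link 2: o_2 = (-5.4641, -1.4641, 4.0000)
after link 3: o_3 = (-5.4641, -1.4641, 3.0000)
after link 4: o_4 = (-6.9477, -3.6548, 4.0000)
after link 5: o_5 = (-8.2325, -6.5872, 6.5981)

-8.232 -6.587 6.598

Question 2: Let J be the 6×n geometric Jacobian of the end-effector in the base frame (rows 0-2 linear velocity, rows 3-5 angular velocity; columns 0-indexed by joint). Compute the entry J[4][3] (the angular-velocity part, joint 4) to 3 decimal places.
axis z_3 = (-0.9659,-0.2588,0.0000); lever o_n−o_3 = (-2.7684,-5.1231,3.5981)
cross product → J_v[:, 3] = (-0.9313,3.4755,4.2321)
J_ω[:, 3] = z_3
entry J[4][3] = -0.2588

-0.259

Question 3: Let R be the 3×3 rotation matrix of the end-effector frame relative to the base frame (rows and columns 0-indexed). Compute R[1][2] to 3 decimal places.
0.483

End-effector z-axis (col 2 of R) = (-0.1294,0.4830,0.8660)
R[1][2] = 0.4830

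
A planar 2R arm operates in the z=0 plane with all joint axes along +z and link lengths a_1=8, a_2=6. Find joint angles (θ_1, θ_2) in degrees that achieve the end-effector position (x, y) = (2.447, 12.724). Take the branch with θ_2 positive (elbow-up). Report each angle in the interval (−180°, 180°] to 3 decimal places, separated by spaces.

60.003 44.995

cos θ_2 = (167.8880−8²−6²)/(2·8·6) = 0.7072; θ_2 = 44.9952° (elbow-up)
β = atan2(12.7240,2.4470) = 79.1141°; ψ = atan2(4.2423,12.2430) = 19.1115°
θ_1 = β − ψ = 60.0026°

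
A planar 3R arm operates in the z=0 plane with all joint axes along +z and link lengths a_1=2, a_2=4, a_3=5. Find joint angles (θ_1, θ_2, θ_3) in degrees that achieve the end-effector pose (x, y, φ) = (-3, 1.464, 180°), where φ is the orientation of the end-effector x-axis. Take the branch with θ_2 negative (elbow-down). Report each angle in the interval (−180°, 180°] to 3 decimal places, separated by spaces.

162.413 -150.002 167.589

wrist centre = target − a_3·(cos φ, sin φ) = (2.0000, 1.4640)
cos θ_2 = (6.1433−2²−4²)/(2·2·4) = -0.8660; θ_2 = -150.0021° (elbow-down)
β = atan2(1.4640,2.0000) = 36.2041°; ψ = atan2(-1.9999,-1.4642) = -126.2092°
θ_1 = β − ψ = 162.4133°
θ_3 = φ − θ_1 − θ_2 = 167.5888° (wrapped to (-180°,180°])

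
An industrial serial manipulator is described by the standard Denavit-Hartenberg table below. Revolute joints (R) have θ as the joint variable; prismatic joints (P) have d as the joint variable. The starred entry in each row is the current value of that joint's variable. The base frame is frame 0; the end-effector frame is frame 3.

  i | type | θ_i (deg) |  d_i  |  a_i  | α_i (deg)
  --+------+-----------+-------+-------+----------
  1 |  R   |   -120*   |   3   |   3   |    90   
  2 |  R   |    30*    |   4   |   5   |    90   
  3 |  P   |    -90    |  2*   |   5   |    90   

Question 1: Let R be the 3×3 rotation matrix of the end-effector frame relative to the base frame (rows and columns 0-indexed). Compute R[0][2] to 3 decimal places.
0.433

End-effector z-axis (col 2 of R) = (0.4330,0.7500,-0.5000)
R[0][2] = 0.4330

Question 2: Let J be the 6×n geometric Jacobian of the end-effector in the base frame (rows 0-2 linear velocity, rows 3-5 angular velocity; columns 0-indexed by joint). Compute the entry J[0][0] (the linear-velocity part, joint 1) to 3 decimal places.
axis z_0 = ẑ; lever o_n−o_0 = (-3.2990,-7.7141,3.7679)
cross product → J_v[:, 0] = (7.7141,-3.2990,0.0000)
J_ω[:, 0] = z_0
entry J[0][0] = 7.7141

7.714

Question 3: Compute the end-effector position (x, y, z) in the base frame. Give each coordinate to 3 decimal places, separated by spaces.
-3.299 -7.714 3.768

after link 1: o_1 = (-1.5000, -2.5981, 3.0000)
after link 2: o_2 = (-7.1292, -4.3481, 5.5000)
after link 3: o_3 = (-3.2990, -7.7141, 3.7679)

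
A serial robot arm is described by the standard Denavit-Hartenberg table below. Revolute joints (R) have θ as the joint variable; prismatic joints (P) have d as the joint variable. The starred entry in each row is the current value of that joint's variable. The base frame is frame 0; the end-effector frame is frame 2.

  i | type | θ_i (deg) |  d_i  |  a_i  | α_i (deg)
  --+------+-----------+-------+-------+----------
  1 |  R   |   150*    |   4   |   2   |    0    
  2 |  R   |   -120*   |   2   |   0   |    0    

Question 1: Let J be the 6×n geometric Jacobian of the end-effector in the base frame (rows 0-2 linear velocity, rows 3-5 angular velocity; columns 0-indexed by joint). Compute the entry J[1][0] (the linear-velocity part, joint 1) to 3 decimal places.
axis z_0 = ẑ; lever o_n−o_0 = (-1.7321,1.0000,6.0000)
cross product → J_v[:, 0] = (-1.0000,-1.7321,0.0000)
J_ω[:, 0] = z_0
entry J[1][0] = -1.7321

-1.732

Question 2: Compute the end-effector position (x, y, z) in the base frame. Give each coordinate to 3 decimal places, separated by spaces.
-1.732 1.000 6.000

after link 1: o_1 = (-1.7321, 1.0000, 4.0000)
after link 2: o_2 = (-1.7321, 1.0000, 6.0000)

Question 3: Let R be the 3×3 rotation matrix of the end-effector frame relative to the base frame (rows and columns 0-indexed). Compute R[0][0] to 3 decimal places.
0.866

End-effector x-axis (col 0 of R) = (0.8660,0.5000,0.0000)
R[0][0] = 0.8660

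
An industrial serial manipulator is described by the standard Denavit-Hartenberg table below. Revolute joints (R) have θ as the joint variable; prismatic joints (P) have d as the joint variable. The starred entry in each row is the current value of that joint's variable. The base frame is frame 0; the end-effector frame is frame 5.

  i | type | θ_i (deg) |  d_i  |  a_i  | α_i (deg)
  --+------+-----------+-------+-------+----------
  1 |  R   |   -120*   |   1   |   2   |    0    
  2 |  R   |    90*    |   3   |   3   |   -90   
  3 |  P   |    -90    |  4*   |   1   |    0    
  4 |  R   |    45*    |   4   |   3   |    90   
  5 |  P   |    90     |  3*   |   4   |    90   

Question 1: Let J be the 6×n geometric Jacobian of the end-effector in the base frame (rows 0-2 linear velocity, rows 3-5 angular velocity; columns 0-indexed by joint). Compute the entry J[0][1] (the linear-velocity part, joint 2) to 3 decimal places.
-8.892

axis z_1 = (0.0000,0.0000,1.0000); lever o_n−o_1 = (8.5981,8.8923,8.2426)
cross product → J_v[:, 1] = (-8.8923,8.5981,0.0000)
J_ω[:, 1] = z_1
entry J[0][1] = -8.8923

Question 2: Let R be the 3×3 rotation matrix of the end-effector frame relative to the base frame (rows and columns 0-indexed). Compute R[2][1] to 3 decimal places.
End-effector y-axis (col 1 of R) = (-0.6124,0.3536,0.7071)
R[2][1] = 0.7071

0.707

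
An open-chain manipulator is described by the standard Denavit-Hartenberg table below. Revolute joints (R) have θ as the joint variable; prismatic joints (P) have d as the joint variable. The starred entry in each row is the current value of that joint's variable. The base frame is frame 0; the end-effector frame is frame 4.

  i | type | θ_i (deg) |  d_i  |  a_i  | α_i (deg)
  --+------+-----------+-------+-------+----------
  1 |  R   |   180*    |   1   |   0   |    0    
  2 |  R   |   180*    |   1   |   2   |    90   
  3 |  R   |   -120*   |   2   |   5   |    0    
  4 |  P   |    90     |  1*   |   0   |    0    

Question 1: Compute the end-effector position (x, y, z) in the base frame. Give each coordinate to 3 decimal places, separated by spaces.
after link 1: o_1 = (0.0000, 0.0000, 1.0000)
after link 2: o_2 = (2.0000, -0.0000, 2.0000)
after link 3: o_3 = (-0.5000, -2.0000, -2.3301)
after link 4: o_4 = (-0.5000, -3.0000, -2.3301)

-0.500 -3.000 -2.330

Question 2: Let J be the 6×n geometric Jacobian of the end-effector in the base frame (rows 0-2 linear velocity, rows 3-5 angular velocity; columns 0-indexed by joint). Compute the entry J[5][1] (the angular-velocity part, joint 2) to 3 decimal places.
1.000

axis z_1 = (0.0000,0.0000,1.0000); lever o_n−o_1 = (-0.5000,-3.0000,-3.3301)
cross product → J_v[:, 1] = (3.0000,-0.5000,0.0000)
J_ω[:, 1] = z_1
entry J[5][1] = 1.0000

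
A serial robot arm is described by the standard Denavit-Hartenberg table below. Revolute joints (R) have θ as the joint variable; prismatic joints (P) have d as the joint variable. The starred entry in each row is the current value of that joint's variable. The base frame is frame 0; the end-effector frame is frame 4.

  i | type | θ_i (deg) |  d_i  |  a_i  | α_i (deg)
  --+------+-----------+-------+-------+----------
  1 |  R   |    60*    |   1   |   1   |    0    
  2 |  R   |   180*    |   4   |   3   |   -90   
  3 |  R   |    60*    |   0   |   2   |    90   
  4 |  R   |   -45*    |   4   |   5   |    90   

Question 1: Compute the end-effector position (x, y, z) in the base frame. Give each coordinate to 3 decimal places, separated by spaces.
-7.178 -5.361 2.206

after link 1: o_1 = (0.5000, 0.8660, 1.0000)
after link 2: o_2 = (-1.0000, -1.7321, 5.0000)
after link 3: o_3 = (-1.5000, -2.5981, 3.2679)
after link 4: o_4 = (-7.1778, -5.3612, 2.2061)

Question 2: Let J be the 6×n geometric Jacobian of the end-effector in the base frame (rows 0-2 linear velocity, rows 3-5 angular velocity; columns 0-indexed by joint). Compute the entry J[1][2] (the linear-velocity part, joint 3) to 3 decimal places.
2.420

axis z_2 = (0.8660,-0.5000,0.0000); lever o_n−o_2 = (-6.1778,-3.6292,-2.7939)
cross product → J_v[:, 2] = (1.3970,2.4196,-6.2319)
J_ω[:, 2] = z_2
entry J[1][2] = 2.4196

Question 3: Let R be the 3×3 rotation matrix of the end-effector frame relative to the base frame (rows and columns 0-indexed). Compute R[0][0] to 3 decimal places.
End-effector x-axis (col 0 of R) = (-0.7891,0.0474,-0.6124)
R[0][0] = -0.7891

-0.789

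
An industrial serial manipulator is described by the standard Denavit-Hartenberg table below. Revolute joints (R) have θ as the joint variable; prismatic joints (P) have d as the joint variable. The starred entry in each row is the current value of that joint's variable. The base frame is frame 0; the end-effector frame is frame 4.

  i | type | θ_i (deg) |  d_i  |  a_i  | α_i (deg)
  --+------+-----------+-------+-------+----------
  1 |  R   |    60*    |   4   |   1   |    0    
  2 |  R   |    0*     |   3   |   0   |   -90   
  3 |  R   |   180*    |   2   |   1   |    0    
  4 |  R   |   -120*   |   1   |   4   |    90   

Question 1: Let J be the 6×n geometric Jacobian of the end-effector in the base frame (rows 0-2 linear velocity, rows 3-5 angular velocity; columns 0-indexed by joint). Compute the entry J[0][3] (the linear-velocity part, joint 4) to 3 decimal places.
axis z_3 = (-0.8660,0.5000,0.0000); lever o_n−o_3 = (0.1340,2.2321,-3.4641)
cross product → J_v[:, 3] = (-1.7321,-3.0000,-2.0000)
J_ω[:, 3] = z_3
entry J[0][3] = -1.7321

-1.732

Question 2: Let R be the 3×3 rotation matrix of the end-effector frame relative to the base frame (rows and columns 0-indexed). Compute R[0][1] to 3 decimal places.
-0.866

End-effector y-axis (col 1 of R) = (-0.8660,0.5000,0.0000)
R[0][1] = -0.8660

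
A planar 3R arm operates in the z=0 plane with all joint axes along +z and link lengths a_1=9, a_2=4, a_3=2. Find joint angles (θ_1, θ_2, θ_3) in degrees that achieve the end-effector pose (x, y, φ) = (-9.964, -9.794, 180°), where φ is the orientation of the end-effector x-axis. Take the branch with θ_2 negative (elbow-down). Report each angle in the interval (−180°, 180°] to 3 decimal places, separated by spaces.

-119.997 -30.010 -29.993

wrist centre = target − a_3·(cos φ, sin φ) = (-7.9640, -9.7940)
cos θ_2 = (159.3477−9²−4²)/(2·9·4) = 0.8659; θ_2 = -30.0097° (elbow-down)
β = atan2(-9.7940,-7.9640) = -129.1163°; ψ = atan2(-2.0006,12.4638) = -9.1189°
θ_1 = β − ψ = -119.9974°
θ_3 = φ − θ_1 − θ_2 = -29.9929° (wrapped to (-180°,180°])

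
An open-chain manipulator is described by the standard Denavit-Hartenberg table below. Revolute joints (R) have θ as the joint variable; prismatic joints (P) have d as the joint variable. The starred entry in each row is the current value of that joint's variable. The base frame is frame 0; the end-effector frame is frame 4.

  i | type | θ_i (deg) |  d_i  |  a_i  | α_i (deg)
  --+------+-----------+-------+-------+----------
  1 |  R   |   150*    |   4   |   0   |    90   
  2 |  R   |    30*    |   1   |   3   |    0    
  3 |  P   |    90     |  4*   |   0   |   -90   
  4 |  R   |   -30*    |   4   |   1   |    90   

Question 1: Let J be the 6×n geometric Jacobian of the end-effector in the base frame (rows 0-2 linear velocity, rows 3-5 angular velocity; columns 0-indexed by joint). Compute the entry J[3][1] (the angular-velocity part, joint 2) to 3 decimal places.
0.500

axis z_1 = (0.5000,0.8660,0.0000); lever o_n−o_1 = (3.8750,4.1136,0.2500)
cross product → J_v[:, 1] = (0.2165,-0.1250,-1.2990)
J_ω[:, 1] = z_1
entry J[3][1] = 0.5000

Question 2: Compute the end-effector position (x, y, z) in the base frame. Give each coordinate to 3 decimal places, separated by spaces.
3.875 4.114 4.250

after link 1: o_1 = (0.0000, 0.0000, 4.0000)
after link 2: o_2 = (-1.7500, 2.1651, 5.5000)
after link 3: o_3 = (0.2500, 5.6292, 5.5000)
after link 4: o_4 = (3.8750, 4.1136, 4.2500)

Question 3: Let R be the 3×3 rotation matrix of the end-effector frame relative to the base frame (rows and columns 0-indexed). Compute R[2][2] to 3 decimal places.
End-effector z-axis (col 2 of R) = (0.2165,0.8750,-0.4330)
R[2][2] = -0.4330

-0.433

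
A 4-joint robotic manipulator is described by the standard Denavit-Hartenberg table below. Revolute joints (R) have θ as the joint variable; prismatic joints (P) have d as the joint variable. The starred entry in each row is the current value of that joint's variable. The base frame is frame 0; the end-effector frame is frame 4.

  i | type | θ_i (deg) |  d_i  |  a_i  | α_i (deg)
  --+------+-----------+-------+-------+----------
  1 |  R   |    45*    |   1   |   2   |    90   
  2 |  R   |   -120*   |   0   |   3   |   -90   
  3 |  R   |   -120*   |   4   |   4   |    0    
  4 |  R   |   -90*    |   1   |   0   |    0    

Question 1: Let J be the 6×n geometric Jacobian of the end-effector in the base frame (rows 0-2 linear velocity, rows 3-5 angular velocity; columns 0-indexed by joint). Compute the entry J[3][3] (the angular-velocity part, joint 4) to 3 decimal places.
0.612

axis z_3 = (0.6124,0.6124,-0.5000); lever o_n−o_3 = (0.6124,0.6124,-0.5000)
cross product → J_v[:, 3] = (-0.0000,0.0000,-0.0000)
J_ω[:, 3] = z_3
entry J[3][3] = 0.6124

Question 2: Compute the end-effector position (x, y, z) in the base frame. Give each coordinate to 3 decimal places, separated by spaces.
6.572 1.673 -2.366

after link 1: o_1 = (1.4142, 1.4142, 1.0000)
after link 2: o_2 = (0.3536, 0.3536, -1.5981)
after link 3: o_3 = (5.9596, 1.0607, -1.8660)
after link 4: o_4 = (6.5720, 1.6730, -2.3660)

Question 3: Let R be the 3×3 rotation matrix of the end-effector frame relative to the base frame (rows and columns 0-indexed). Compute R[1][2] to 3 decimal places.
0.612

End-effector z-axis (col 2 of R) = (0.6124,0.6124,-0.5000)
R[1][2] = 0.6124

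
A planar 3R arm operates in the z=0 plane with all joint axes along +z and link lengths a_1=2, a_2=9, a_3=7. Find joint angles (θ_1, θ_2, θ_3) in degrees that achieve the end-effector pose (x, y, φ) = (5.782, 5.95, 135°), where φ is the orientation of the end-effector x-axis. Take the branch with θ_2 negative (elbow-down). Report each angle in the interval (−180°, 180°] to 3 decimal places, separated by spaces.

wrist centre = target − a_3·(cos φ, sin φ) = (10.7317, 1.0003)
cos θ_2 = (116.1709−2²−9²)/(2·2·9) = 0.8659; θ_2 = -30.0191° (elbow-down)
β = atan2(1.0003,10.7317) = 5.3249°; ψ = atan2(-4.5026,9.7927) = -24.6925°
θ_1 = β − ψ = 30.0174°
θ_3 = φ − θ_1 − θ_2 = 135.0017° (wrapped to (-180°,180°])

30.017 -30.019 135.002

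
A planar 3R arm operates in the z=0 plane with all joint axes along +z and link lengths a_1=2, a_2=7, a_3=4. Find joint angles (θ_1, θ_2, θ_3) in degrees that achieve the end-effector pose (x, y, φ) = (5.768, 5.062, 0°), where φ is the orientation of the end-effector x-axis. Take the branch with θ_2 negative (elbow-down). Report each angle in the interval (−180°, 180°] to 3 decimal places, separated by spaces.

-149.993 -150.007 -60.001

wrist centre = target − a_3·(cos φ, sin φ) = (1.7680, 5.0620)
cos θ_2 = (28.7497−2²−7²)/(2·2·7) = -0.8661; θ_2 = -150.0066° (elbow-down)
β = atan2(5.0620,1.7680) = 70.7473°; ψ = atan2(-3.4993,-4.0626) = -139.2601°
θ_1 = β − ψ = 210.0074°
θ_3 = φ − θ_1 − θ_2 = -60.0007° (wrapped to (-180°,180°])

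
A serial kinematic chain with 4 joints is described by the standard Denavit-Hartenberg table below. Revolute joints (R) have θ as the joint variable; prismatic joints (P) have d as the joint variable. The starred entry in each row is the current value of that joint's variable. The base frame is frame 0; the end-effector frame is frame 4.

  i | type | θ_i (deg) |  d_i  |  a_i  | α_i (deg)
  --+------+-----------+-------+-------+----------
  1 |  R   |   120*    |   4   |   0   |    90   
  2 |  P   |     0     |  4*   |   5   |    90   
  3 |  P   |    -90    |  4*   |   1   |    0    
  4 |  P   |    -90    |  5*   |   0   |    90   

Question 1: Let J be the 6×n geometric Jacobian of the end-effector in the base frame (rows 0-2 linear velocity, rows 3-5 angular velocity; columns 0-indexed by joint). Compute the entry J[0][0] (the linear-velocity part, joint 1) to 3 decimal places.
axis z_0 = ẑ; lever o_n−o_0 = (0.0981,5.8301,-5.0000)
cross product → J_v[:, 0] = (-5.8301,0.0981,0.0000)
J_ω[:, 0] = z_0
entry J[0][0] = -5.8301

-5.830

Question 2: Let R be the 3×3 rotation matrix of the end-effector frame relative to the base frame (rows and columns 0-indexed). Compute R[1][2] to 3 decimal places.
End-effector z-axis (col 2 of R) = (0.8660,0.5000,0.0000)
R[1][2] = 0.5000

0.500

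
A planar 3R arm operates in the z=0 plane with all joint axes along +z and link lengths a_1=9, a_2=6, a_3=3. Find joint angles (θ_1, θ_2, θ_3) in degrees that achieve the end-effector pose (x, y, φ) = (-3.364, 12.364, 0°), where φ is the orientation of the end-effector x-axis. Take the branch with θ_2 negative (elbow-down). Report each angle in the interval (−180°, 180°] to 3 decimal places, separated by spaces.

wrist centre = target − a_3·(cos φ, sin φ) = (-6.3640, 12.3640)
cos θ_2 = (193.3690−9²−6²)/(2·9·6) = 0.7071; θ_2 = -44.9989° (elbow-down)
β = atan2(12.3640,-6.3640) = 117.2358°; ψ = atan2(-4.2426,13.2427) = -17.7639°
θ_1 = β − ψ = 134.9996°
θ_3 = φ − θ_1 − θ_2 = -90.0007° (wrapped to (-180°,180°])

135.000 -44.999 -90.001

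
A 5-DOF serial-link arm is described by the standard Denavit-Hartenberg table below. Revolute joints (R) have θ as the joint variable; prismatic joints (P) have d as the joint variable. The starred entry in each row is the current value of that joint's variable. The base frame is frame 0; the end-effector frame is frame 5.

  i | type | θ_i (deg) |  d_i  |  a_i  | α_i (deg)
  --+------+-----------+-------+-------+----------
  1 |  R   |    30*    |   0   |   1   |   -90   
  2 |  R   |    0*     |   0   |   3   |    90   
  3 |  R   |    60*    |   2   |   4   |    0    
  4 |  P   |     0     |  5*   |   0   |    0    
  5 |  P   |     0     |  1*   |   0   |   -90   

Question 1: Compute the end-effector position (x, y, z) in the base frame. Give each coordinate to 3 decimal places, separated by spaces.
3.464 6.000 8.000

after link 1: o_1 = (0.8660, 0.5000, 0.0000)
after link 2: o_2 = (3.4641, 2.0000, 0.0000)
after link 3: o_3 = (3.4641, 6.0000, 2.0000)
after link 4: o_4 = (3.4641, 6.0000, 7.0000)
after link 5: o_5 = (3.4641, 6.0000, 8.0000)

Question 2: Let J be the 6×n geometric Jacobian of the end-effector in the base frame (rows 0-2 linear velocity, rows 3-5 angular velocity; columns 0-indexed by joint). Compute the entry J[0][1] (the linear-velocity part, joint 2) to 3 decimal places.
axis z_1 = (-0.5000,0.8660,0.0000); lever o_n−o_1 = (2.5981,5.5000,8.0000)
cross product → J_v[:, 1] = (6.9282,4.0000,-5.0000)
J_ω[:, 1] = z_1
entry J[0][1] = 6.9282

6.928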